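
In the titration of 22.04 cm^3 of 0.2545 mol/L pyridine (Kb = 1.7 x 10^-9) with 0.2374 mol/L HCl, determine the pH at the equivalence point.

n(C5H5N) = 0.2545 x 0.02204 = 0.005609 mol; V(HCl) at equivalence = 0.005609/0.2374 = 0.02363 L.
At equivalence the base is fully converted to C5H5NH+; total volume = 0.04567 L, so [C5H5NH+] = 0.005609/0.04567 = 0.1228 M.
Ka(C5H5NH+) = Kw/Kb = 1.0e-14 / 1.7 x 10^-9 = 5.88e-6.
[H^+] = sqrt(Ka x [C5H5NH+]) = sqrt(5.88e-6 x 0.1228) = 0.000850 M.
pH = -log(0.000850) = 3.07.

3.07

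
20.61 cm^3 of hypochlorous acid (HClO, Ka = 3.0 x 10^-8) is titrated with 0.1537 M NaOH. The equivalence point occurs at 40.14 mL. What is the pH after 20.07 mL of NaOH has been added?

7.52

20.07 mL is exactly half the equivalence volume (40.14/2), i.e. the half-equivalence point.
There, n(HA) = n(A^-), so pH = pKa = -log(3.0 x 10^-8) = 7.52.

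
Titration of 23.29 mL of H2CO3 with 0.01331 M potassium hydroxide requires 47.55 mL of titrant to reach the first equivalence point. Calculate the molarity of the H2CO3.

n(KOH) = 0.01331 x 0.04755 = 0.0006329 mol.
At the first equivalence point, 1 mol OH^- react per mol H2CO3, so n(H2CO3) = 0.0006329 / 1 = 0.0006329 mol.
[H2CO3] = 0.0006329 / 0.02329 L = 0.0272 M.

0.0272 M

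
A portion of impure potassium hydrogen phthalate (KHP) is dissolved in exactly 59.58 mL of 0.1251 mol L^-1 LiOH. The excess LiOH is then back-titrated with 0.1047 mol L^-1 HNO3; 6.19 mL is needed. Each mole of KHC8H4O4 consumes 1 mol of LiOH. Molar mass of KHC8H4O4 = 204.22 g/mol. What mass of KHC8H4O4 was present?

Total n(LiOH) added = 0.1251 x 0.05958 = 0.007453 mol.
n(HNO3) used = 0.1047 x 0.006190 = 0.0006481 mol, which equals the excess n(LiOH).
So n(LiOH) consumed by the sample = 0.007453 - 0.0006481 = 0.006805 mol.
n(KHC8H4O4) = 0.006805 / 1 = 0.006805 mol.
mass = 0.006805 mol x 204.22 g/mol = 1.39 g.

1.39 g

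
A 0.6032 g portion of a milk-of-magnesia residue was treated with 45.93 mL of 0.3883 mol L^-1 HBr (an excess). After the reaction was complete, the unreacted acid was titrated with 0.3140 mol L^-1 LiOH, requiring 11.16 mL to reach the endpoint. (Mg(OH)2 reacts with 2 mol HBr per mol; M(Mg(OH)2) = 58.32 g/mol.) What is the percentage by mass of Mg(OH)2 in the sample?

69.3%

Total n(HBr) added = 0.3883 x 0.04593 = 0.01783 mol.
n(LiOH) used = 0.3140 x 0.01116 = 0.003504 mol, which equals the excess n(HBr).
So n(HBr) consumed by the sample = 0.01783 - 0.003504 = 0.01433 mol.
n(Mg(OH)2) = 0.01433 / 2 = 0.007165 mol.
mass Mg(OH)2 = 0.007165 x 58.32 = 0.4179 g, so %Mg(OH)2 = 0.4179/0.6032 x 100 = 69.3%.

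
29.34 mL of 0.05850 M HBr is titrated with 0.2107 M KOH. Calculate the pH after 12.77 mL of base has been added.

12.36

n(acid) = 0.05850 x 0.02934 = 0.001716 mol; n(KOH) added = 0.2107 x 0.01277 = 0.002691 mol.
Base is in excess by 0.002691 - 0.001716 = 0.0009742 mol in a total volume of 0.04211 L.
[OH^-] = 0.0009742/0.04211 = 0.02314 M, so pOH = 1.64 and pH = 14.00 - 1.64 = 12.36.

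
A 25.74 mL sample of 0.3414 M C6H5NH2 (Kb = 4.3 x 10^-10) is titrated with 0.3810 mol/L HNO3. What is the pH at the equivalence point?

n(C6H5NH2) = 0.3414 x 0.02574 = 0.008788 mol; V(HNO3) at equivalence = 0.008788/0.3810 = 0.02306 L.
At equivalence the base is fully converted to C6H5NH3+; total volume = 0.04880 L, so [C6H5NH3+] = 0.008788/0.04880 = 0.1801 M.
Ka(C6H5NH3+) = Kw/Kb = 1.0e-14 / 4.3 x 10^-10 = 2.33e-5.
[H^+] = sqrt(Ka x [C6H5NH3+]) = sqrt(2.33e-5 x 0.1801) = 0.00205 M.
pH = -log(0.00205) = 2.69.

2.69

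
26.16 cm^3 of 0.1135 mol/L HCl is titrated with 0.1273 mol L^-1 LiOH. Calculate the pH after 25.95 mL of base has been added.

11.81

n(acid) = 0.1135 x 0.02616 = 0.002969 mol; n(LiOH) added = 0.1273 x 0.02595 = 0.003303 mol.
Base is in excess by 0.003303 - 0.002969 = 0.0003343 mol in a total volume of 0.05211 L.
[OH^-] = 0.0003343/0.05211 = 0.006415 M, so pOH = 2.19 and pH = 14.00 - 2.19 = 11.81.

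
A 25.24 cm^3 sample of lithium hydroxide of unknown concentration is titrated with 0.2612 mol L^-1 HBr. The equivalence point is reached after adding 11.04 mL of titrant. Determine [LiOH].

n(HBr) delivered = 0.2612 x 0.01104 = 0.002884 mol.
For a 1:1 reaction, n(LiOH) = 0.002884 mol.
[LiOH] = 0.002884 mol / 0.02524 L = 0.114 M.

0.114 M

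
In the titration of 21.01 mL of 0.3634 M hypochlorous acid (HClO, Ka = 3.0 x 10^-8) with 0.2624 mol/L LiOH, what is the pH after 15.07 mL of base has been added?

Initial n(HClO) = 0.3634 x 0.02101 = 0.007635 mol.
n(LiOH) added = 0.2624 x 0.01507 = 0.003954 mol, converting that many moles of HClO to ClO-.
Remaining n(HClO) = 0.003681 mol; n(ClO-) = 0.003954 mol.
By Henderson-Hasselbalch, pH = pKa + log([A^-]/[HA]) = 7.52 + log(0.003954/0.003681) = 7.52 + (+0.03) = 7.55.

7.55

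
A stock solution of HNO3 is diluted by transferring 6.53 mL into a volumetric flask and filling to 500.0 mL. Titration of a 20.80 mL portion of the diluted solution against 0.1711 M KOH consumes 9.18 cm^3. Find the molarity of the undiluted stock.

5.78 M

n(KOH) = 0.1711 x 0.009180 = 0.001571 mol.
n(HNO3) in the aliquot = 0.001571 mol.
[diluted HNO3] = 0.001571 / 0.02080 = 0.07551 M.
Dilution factor = 500.0/6.530 = 76.57, so [stock] = 0.07551 x 76.57 = 5.78 M.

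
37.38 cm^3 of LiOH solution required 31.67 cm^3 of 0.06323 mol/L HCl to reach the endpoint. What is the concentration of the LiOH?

n(HCl) delivered = 0.06323 x 0.03167 = 0.002002 mol.
For a 1:1 reaction, n(LiOH) = 0.002002 mol.
[LiOH] = 0.002002 mol / 0.03738 L = 0.0536 M.

0.0536 M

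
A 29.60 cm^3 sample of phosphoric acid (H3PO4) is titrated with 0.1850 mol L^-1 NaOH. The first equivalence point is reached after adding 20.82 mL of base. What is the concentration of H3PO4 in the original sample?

0.130 M

n(NaOH) = 0.1850 x 0.02082 = 0.003852 mol.
At the first equivalence point, 1 mol OH^- react per mol H3PO4, so n(H3PO4) = 0.003852 / 1 = 0.003852 mol.
[H3PO4] = 0.003852 / 0.02960 L = 0.130 M.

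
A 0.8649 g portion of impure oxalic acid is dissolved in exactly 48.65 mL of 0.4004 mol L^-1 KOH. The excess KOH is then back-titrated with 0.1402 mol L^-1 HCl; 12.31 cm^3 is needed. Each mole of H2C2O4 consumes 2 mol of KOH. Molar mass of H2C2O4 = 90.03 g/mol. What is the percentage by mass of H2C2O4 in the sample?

Total n(KOH) added = 0.4004 x 0.04865 = 0.01948 mol.
n(HCl) used = 0.1402 x 0.01231 = 0.001726 mol, which equals the excess n(KOH).
So n(KOH) consumed by the sample = 0.01948 - 0.001726 = 0.01775 mol.
n(H2C2O4) = 0.01775 / 2 = 0.008877 mol.
mass H2C2O4 = 0.008877 x 90.03 = 0.7992 g, so %H2C2O4 = 0.7992/0.8649 x 100 = 92.4%.

92.4%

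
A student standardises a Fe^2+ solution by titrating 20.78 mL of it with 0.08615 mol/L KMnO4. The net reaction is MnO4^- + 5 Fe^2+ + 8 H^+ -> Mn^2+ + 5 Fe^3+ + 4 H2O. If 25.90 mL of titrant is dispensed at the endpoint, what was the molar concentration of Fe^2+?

n(KMnO4) = 0.08615 x 0.02590 = 0.002231 mol.
From the balanced equation, 1 mol KMnO4 reacts with 5 mol Fe^2+, so n(Fe^2+) = 0.002231 x 5/1 = 0.01116 mol.
[Fe^2+] = 0.01116 / 0.02078 L = 0.537 M.

0.537 M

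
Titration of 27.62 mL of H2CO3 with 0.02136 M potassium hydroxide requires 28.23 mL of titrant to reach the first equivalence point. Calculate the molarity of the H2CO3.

n(KOH) = 0.02136 x 0.02823 = 0.0006030 mol.
At the first equivalence point, 1 mol OH^- react per mol H2CO3, so n(H2CO3) = 0.0006030 / 1 = 0.0006030 mol.
[H2CO3] = 0.0006030 / 0.02762 L = 0.0218 M.

0.0218 M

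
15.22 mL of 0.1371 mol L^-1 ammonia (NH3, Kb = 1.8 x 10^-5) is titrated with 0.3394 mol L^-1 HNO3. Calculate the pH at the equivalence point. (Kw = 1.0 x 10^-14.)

5.13

n(NH3) = 0.1371 x 0.01522 = 0.002087 mol; V(HNO3) at equivalence = 0.002087/0.3394 = 0.006148 L.
At equivalence the base is fully converted to NH4+; total volume = 0.02137 L, so [NH4+] = 0.002087/0.02137 = 0.09765 M.
Ka(NH4+) = Kw/Kb = 1.0e-14 / 1.8 x 10^-5 = 5.56e-10.
[H^+] = sqrt(Ka x [NH4+]) = sqrt(5.56e-10 x 0.09765) = 7.37e-6 M.
pH = -log(7.37e-6) = 5.13.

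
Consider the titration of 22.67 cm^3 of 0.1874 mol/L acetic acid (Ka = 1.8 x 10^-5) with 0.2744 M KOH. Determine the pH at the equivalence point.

n(CH3COOH) = 0.1874 x 0.02267 = 0.004248 mol; V(KOH) at equivalence = 0.004248/0.2744 = 0.01548 L.
At equivalence all the acid is converted to CH3COO-; total volume = 0.02267 + 0.01548 = 0.03815 L, so [CH3COO-] = 0.004248/0.03815 = 0.1114 M.
Kb = Kw/Ka = 1.0e-14 / 1.8 x 10^-5 = 5.56e-10.
[OH^-] = sqrt(Kb x [CH3COO-]) = sqrt(5.56e-10 x 0.1114) = 7.87e-6 M.
pOH = 5.10, so pH = 14.00 - 5.10 = 8.90.

8.90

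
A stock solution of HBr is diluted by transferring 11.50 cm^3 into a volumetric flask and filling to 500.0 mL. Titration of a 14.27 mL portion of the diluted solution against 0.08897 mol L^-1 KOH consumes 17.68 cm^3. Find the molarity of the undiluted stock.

n(KOH) = 0.08897 x 0.01768 = 0.001573 mol.
n(HBr) in the aliquot = 0.001573 mol.
[diluted HBr] = 0.001573 / 0.01427 = 0.1102 M.
Dilution factor = 500.0/11.50 = 43.48, so [stock] = 0.1102 x 43.48 = 4.79 M.

4.79 M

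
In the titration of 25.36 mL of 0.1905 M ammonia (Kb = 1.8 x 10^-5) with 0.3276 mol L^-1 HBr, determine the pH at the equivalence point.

5.09

n(NH3) = 0.1905 x 0.02536 = 0.004831 mol; V(HBr) at equivalence = 0.004831/0.3276 = 0.01475 L.
At equivalence the base is fully converted to NH4+; total volume = 0.04011 L, so [NH4+] = 0.004831/0.04011 = 0.1205 M.
Ka(NH4+) = Kw/Kb = 1.0e-14 / 1.8 x 10^-5 = 5.56e-10.
[H^+] = sqrt(Ka x [NH4+]) = sqrt(5.56e-10 x 0.1205) = 8.18e-6 M.
pH = -log(8.18e-6) = 5.09.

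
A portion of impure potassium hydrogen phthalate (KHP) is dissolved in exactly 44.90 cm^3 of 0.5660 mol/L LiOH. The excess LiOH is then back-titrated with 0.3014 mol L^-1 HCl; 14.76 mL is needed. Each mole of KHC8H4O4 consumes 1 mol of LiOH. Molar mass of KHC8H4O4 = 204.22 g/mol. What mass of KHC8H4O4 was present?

Total n(LiOH) added = 0.5660 x 0.04490 = 0.02541 mol.
n(HCl) used = 0.3014 x 0.01476 = 0.004449 mol, which equals the excess n(LiOH).
So n(LiOH) consumed by the sample = 0.02541 - 0.004449 = 0.02096 mol.
n(KHC8H4O4) = 0.02096 / 1 = 0.02096 mol.
mass = 0.02096 mol x 204.22 g/mol = 4.28 g.

4.28 g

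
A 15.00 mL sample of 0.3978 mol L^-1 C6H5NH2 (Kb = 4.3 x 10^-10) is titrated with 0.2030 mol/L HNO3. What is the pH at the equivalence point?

n(C6H5NH2) = 0.3978 x 0.01500 = 0.005967 mol; V(HNO3) at equivalence = 0.005967/0.2030 = 0.02939 L.
At equivalence the base is fully converted to C6H5NH3+; total volume = 0.04439 L, so [C6H5NH3+] = 0.005967/0.04439 = 0.1344 M.
Ka(C6H5NH3+) = Kw/Kb = 1.0e-14 / 4.3 x 10^-10 = 2.33e-5.
[H^+] = sqrt(Ka x [C6H5NH3+]) = sqrt(2.33e-5 x 0.1344) = 0.00177 M.
pH = -log(0.00177) = 2.75.

2.75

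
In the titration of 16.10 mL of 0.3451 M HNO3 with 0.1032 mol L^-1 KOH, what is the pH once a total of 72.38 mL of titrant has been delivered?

n(acid) = 0.3451 x 0.01610 = 0.005556 mol; n(KOH) added = 0.1032 x 0.07238 = 0.007470 mol.
Base is in excess by 0.007470 - 0.005556 = 0.001914 mol in a total volume of 0.08848 L.
[OH^-] = 0.001914/0.08848 = 0.02163 M, so pOH = 1.67 and pH = 14.00 - 1.67 = 12.33.

12.33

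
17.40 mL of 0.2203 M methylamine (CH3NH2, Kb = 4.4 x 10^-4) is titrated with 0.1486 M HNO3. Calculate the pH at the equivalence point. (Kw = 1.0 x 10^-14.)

n(CH3NH2) = 0.2203 x 0.01740 = 0.003833 mol; V(HNO3) at equivalence = 0.003833/0.1486 = 0.02580 L.
At equivalence the base is fully converted to CH3NH3+; total volume = 0.04320 L, so [CH3NH3+] = 0.003833/0.04320 = 0.08874 M.
Ka(CH3NH3+) = Kw/Kb = 1.0e-14 / 4.4 x 10^-4 = 2.27e-11.
[H^+] = sqrt(Ka x [CH3NH3+]) = sqrt(2.27e-11 x 0.08874) = 1.42e-6 M.
pH = -log(1.42e-6) = 5.85.

5.85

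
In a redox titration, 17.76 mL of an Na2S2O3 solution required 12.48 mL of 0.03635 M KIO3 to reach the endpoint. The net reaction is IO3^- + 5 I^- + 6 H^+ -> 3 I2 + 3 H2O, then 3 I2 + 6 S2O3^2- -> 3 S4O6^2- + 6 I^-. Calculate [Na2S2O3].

0.153 M

n(KIO3) = 0.03635 x 0.01248 = 0.0004536 mol.
From the balanced equation, 1 mol KIO3 reacts with 6 mol Na2S2O3, so n(Na2S2O3) = 0.0004536 x 6/1 = 0.002722 mol.
[Na2S2O3] = 0.002722 / 0.01776 L = 0.153 M.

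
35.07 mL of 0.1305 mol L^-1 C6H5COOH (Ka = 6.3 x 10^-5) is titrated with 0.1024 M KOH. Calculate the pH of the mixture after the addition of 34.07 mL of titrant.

4.71

Initial n(C6H5COOH) = 0.1305 x 0.03507 = 0.004577 mol.
n(KOH) added = 0.1024 x 0.03407 = 0.003489 mol, converting that many moles of C6H5COOH to C6H5COO-.
Remaining n(C6H5COOH) = 0.001088 mol; n(C6H5COO-) = 0.003489 mol.
By Henderson-Hasselbalch, pH = pKa + log([A^-]/[HA]) = 4.20 + log(0.003489/0.001088) = 4.20 + (+0.51) = 4.71.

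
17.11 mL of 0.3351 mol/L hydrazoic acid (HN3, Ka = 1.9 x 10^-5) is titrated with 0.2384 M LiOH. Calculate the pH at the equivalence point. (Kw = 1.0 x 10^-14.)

8.93

n(HN3) = 0.3351 x 0.01711 = 0.005734 mol; V(LiOH) at equivalence = 0.005734/0.2384 = 0.02405 L.
At equivalence all the acid is converted to N3-; total volume = 0.01711 + 0.02405 = 0.04116 L, so [N3-] = 0.005734/0.04116 = 0.1393 M.
Kb = Kw/Ka = 1.0e-14 / 1.9 x 10^-5 = 5.26e-10.
[OH^-] = sqrt(Kb x [N3-]) = sqrt(5.26e-10 x 0.1393) = 8.56e-6 M.
pOH = 5.07, so pH = 14.00 - 5.07 = 8.93.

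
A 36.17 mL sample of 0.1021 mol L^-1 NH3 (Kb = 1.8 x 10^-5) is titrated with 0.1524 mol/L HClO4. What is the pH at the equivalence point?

5.23

n(NH3) = 0.1021 x 0.03617 = 0.003693 mol; V(HClO4) at equivalence = 0.003693/0.1524 = 0.02423 L.
At equivalence the base is fully converted to NH4+; total volume = 0.06040 L, so [NH4+] = 0.003693/0.06040 = 0.06114 M.
Ka(NH4+) = Kw/Kb = 1.0e-14 / 1.8 x 10^-5 = 5.56e-10.
[H^+] = sqrt(Ka x [NH4+]) = sqrt(5.56e-10 x 0.06114) = 5.83e-6 M.
pH = -log(5.83e-6) = 5.23.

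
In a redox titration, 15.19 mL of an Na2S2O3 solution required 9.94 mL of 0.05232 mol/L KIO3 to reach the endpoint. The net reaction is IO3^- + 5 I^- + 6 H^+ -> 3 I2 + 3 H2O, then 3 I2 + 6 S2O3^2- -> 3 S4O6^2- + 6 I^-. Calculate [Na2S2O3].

0.205 M

n(KIO3) = 0.05232 x 0.009940 = 0.0005201 mol.
From the balanced equation, 1 mol KIO3 reacts with 6 mol Na2S2O3, so n(Na2S2O3) = 0.0005201 x 6/1 = 0.003120 mol.
[Na2S2O3] = 0.003120 / 0.01519 L = 0.205 M.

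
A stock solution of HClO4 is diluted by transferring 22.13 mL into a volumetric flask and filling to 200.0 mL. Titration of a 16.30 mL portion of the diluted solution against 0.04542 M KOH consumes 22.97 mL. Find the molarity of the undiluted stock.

0.578 M

n(KOH) = 0.04542 x 0.02297 = 0.001043 mol.
n(HClO4) in the aliquot = 0.001043 mol.
[diluted HClO4] = 0.001043 / 0.01630 = 0.06401 M.
Dilution factor = 200.0/22.13 = 9.038, so [stock] = 0.06401 x 9.038 = 0.578 M.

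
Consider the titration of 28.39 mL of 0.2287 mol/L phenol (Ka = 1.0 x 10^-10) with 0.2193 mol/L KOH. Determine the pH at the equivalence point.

11.52

n(C6H5OH) = 0.2287 x 0.02839 = 0.006493 mol; V(KOH) at equivalence = 0.006493/0.2193 = 0.02961 L.
At equivalence all the acid is converted to C6H5O-; total volume = 0.02839 + 0.02961 = 0.05800 L, so [C6H5O-] = 0.006493/0.05800 = 0.1120 M.
Kb = Kw/Ka = 1.0e-14 / 1.0 x 10^-10 = 0.000100.
[OH^-] = sqrt(Kb x [C6H5O-]) = sqrt(0.000100 x 0.1120) = 0.00335 M.
pOH = 2.48, so pH = 14.00 - 2.48 = 11.52.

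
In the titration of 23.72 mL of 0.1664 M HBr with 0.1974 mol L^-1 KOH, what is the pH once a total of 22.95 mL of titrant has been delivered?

n(acid) = 0.1664 x 0.02372 = 0.003947 mol; n(KOH) added = 0.1974 x 0.02295 = 0.004530 mol.
Base is in excess by 0.004530 - 0.003947 = 0.0005833 mol in a total volume of 0.04667 L.
[OH^-] = 0.0005833/0.04667 = 0.01250 M, so pOH = 1.90 and pH = 14.00 - 1.90 = 12.10.

12.10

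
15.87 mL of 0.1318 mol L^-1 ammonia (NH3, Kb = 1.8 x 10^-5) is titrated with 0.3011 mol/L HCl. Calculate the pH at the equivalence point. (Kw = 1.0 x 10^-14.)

n(NH3) = 0.1318 x 0.01587 = 0.002092 mol; V(HCl) at equivalence = 0.002092/0.3011 = 0.006947 L.
At equivalence the base is fully converted to NH4+; total volume = 0.02282 L, so [NH4+] = 0.002092/0.02282 = 0.09167 M.
Ka(NH4+) = Kw/Kb = 1.0e-14 / 1.8 x 10^-5 = 5.56e-10.
[H^+] = sqrt(Ka x [NH4+]) = sqrt(5.56e-10 x 0.09167) = 7.14e-6 M.
pH = -log(7.14e-6) = 5.15.

5.15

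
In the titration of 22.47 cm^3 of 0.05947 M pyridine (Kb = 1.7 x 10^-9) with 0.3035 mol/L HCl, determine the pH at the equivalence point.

n(C5H5N) = 0.05947 x 0.02247 = 0.001336 mol; V(HCl) at equivalence = 0.001336/0.3035 = 0.004403 L.
At equivalence the base is fully converted to C5H5NH+; total volume = 0.02687 L, so [C5H5NH+] = 0.001336/0.02687 = 0.04973 M.
Ka(C5H5NH+) = Kw/Kb = 1.0e-14 / 1.7 x 10^-9 = 5.88e-6.
[H^+] = sqrt(Ka x [C5H5NH+]) = sqrt(5.88e-6 x 0.04973) = 0.000541 M.
pH = -log(0.000541) = 3.27.

3.27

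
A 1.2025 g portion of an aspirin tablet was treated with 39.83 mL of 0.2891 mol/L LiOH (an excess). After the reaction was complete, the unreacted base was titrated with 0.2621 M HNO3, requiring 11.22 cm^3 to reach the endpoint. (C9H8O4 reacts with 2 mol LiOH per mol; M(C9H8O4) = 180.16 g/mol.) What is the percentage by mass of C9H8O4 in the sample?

64.2%

Total n(LiOH) added = 0.2891 x 0.03983 = 0.01151 mol.
n(HNO3) used = 0.2621 x 0.01122 = 0.002941 mol, which equals the excess n(LiOH).
So n(LiOH) consumed by the sample = 0.01151 - 0.002941 = 0.008574 mol.
n(C9H8O4) = 0.008574 / 2 = 0.004287 mol.
mass C9H8O4 = 0.004287 x 180.16 = 0.7724 g, so %C9H8O4 = 0.7724/1.2025 x 100 = 64.2%.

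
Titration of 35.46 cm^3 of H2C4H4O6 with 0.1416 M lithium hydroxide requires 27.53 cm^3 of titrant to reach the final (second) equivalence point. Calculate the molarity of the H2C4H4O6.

0.0550 M

n(LiOH) = 0.1416 x 0.02753 = 0.003898 mol.
At the final (second) equivalence point, 2 mol OH^- react per mol H2C4H4O6, so n(H2C4H4O6) = 0.003898 / 2 = 0.001949 mol.
[H2C4H4O6] = 0.001949 / 0.03546 L = 0.0550 M.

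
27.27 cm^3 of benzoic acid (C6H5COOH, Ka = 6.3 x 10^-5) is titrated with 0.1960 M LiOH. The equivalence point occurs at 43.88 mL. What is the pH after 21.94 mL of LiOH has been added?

4.20

21.94 mL is exactly half the equivalence volume (43.88/2), i.e. the half-equivalence point.
There, n(HA) = n(A^-), so pH = pKa = -log(6.3 x 10^-5) = 4.20.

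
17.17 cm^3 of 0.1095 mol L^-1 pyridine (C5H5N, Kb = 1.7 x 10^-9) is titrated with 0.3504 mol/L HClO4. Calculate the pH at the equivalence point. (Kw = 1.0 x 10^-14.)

3.15

n(C5H5N) = 0.1095 x 0.01717 = 0.001880 mol; V(HClO4) at equivalence = 0.001880/0.3504 = 0.005366 L.
At equivalence the base is fully converted to C5H5NH+; total volume = 0.02254 L, so [C5H5NH+] = 0.001880/0.02254 = 0.08343 M.
Ka(C5H5NH+) = Kw/Kb = 1.0e-14 / 1.7 x 10^-9 = 5.88e-6.
[H^+] = sqrt(Ka x [C5H5NH+]) = sqrt(5.88e-6 x 0.08343) = 0.000701 M.
pH = -log(0.000701) = 3.15.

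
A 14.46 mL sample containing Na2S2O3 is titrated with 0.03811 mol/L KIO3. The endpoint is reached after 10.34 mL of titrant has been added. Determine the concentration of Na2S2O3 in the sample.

0.164 M

n(KIO3) = 0.03811 x 0.01034 = 0.0003941 mol.
From the balanced equation, 1 mol KIO3 reacts with 6 mol Na2S2O3, so n(Na2S2O3) = 0.0003941 x 6/1 = 0.002364 mol.
[Na2S2O3] = 0.002364 / 0.01446 L = 0.164 M.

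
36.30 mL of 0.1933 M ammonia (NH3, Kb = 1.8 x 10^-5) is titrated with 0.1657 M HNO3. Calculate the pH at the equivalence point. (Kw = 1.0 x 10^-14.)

n(NH3) = 0.1933 x 0.03630 = 0.007017 mol; V(HNO3) at equivalence = 0.007017/0.1657 = 0.04235 L.
At equivalence the base is fully converted to NH4+; total volume = 0.07865 L, so [NH4+] = 0.007017/0.07865 = 0.08922 M.
Ka(NH4+) = Kw/Kb = 1.0e-14 / 1.8 x 10^-5 = 5.56e-10.
[H^+] = sqrt(Ka x [NH4+]) = sqrt(5.56e-10 x 0.08922) = 7.04e-6 M.
pH = -log(7.04e-6) = 5.15.

5.15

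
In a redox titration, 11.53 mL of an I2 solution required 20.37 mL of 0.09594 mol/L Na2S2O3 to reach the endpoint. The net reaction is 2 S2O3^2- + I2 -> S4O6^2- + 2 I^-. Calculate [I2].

n(Na2S2O3) = 0.09594 x 0.02037 = 0.001954 mol.
From the balanced equation, 2 mol Na2S2O3 reacts with 1 mol I2, so n(I2) = 0.001954 x 1/2 = 0.0009771 mol.
[I2] = 0.0009771 / 0.01153 L = 0.0847 M.

0.0847 M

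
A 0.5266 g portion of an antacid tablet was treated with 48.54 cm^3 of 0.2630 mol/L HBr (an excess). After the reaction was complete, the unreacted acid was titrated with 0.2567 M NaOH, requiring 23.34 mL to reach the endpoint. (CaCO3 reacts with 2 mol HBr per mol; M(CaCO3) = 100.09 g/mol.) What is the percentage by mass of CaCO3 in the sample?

64.4%

Total n(HBr) added = 0.2630 x 0.04854 = 0.01277 mol.
n(NaOH) used = 0.2567 x 0.02334 = 0.005991 mol, which equals the excess n(HBr).
So n(HBr) consumed by the sample = 0.01277 - 0.005991 = 0.006775 mol.
n(CaCO3) = 0.006775 / 2 = 0.003387 mol.
mass CaCO3 = 0.003387 x 100.09 = 0.3390 g, so %CaCO3 = 0.3390/0.5266 x 100 = 64.4%.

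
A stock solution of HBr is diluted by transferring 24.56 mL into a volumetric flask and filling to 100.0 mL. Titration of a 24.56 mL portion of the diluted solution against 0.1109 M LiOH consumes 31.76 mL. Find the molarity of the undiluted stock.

0.584 M

n(LiOH) = 0.1109 x 0.03176 = 0.003522 mol.
n(HBr) in the aliquot = 0.003522 mol.
[diluted HBr] = 0.003522 / 0.02456 = 0.1434 M.
Dilution factor = 100.0/24.56 = 4.072, so [stock] = 0.1434 x 4.072 = 0.584 M.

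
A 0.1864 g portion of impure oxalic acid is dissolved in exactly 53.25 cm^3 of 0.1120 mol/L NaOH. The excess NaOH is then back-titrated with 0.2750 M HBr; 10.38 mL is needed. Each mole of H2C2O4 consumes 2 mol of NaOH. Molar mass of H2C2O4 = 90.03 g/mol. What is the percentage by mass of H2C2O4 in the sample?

Total n(NaOH) added = 0.1120 x 0.05325 = 0.005964 mol.
n(HBr) used = 0.2750 x 0.01038 = 0.002855 mol, which equals the excess n(NaOH).
So n(NaOH) consumed by the sample = 0.005964 - 0.002855 = 0.003110 mol.
n(H2C2O4) = 0.003110 / 2 = 0.001555 mol.
mass H2C2O4 = 0.001555 x 90.03 = 0.1400 g, so %H2C2O4 = 0.1400/0.1864 x 100 = 75.1%.

75.1%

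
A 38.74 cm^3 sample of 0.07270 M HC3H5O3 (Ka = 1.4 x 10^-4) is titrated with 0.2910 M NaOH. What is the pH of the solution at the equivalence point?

n(HC3H5O3) = 0.07270 x 0.03874 = 0.002816 mol; V(NaOH) at equivalence = 0.002816/0.2910 = 0.009678 L.
At equivalence all the acid is converted to C3H5O3-; total volume = 0.03874 + 0.009678 = 0.04842 L, so [C3H5O3-] = 0.002816/0.04842 = 0.05817 M.
Kb = Kw/Ka = 1.0e-14 / 1.4 x 10^-4 = 7.14e-11.
[OH^-] = sqrt(Kb x [C3H5O3-]) = sqrt(7.14e-11 x 0.05817) = 2.04e-6 M.
pOH = 5.69, so pH = 14.00 - 5.69 = 8.31.

8.31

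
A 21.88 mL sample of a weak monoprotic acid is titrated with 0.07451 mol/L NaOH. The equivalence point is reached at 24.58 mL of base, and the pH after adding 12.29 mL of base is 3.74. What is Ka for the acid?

1.8 x 10^-4

12.29 mL is half of the equivalence volume, so this is the half-equivalence point where [HA] = [A^-].
At half-equivalence pH = pKa, so pKa = 3.74.
Ka = 10^(-3.74) = 1.8 x 10^-4.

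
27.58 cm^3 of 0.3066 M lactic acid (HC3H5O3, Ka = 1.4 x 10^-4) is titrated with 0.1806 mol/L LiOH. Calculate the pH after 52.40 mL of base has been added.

12.10

n(acid) = 0.3066 x 0.02758 = 0.008456 mol; n(LiOH) added = 0.1806 x 0.05240 = 0.009463 mol.
Base is in excess by 0.009463 - 0.008456 = 0.001007 mol in a total volume of 0.07998 L.
[OH^-] = 0.001007/0.07998 = 0.01260 M, so pOH = 1.90 and pH = 14.00 - 1.90 = 12.10.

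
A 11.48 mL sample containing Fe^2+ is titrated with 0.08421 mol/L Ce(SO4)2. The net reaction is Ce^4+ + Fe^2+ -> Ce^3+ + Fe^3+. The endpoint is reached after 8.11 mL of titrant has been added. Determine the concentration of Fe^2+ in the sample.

0.0595 M

n(Ce(SO4)2) = 0.08421 x 0.008110 = 0.0006829 mol.
From the balanced equation, 1 mol Ce(SO4)2 reacts with 1 mol Fe^2+, so n(Fe^2+) = 0.0006829 x 1/1 = 0.0006829 mol.
[Fe^2+] = 0.0006829 / 0.01148 L = 0.0595 M.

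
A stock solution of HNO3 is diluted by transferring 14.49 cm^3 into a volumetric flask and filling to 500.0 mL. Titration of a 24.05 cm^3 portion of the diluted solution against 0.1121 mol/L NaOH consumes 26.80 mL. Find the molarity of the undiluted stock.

4.31 M

n(NaOH) = 0.1121 x 0.02680 = 0.003004 mol.
n(HNO3) in the aliquot = 0.003004 mol.
[diluted HNO3] = 0.003004 / 0.02405 = 0.1249 M.
Dilution factor = 500.0/14.49 = 34.51, so [stock] = 0.1249 x 34.51 = 4.31 M.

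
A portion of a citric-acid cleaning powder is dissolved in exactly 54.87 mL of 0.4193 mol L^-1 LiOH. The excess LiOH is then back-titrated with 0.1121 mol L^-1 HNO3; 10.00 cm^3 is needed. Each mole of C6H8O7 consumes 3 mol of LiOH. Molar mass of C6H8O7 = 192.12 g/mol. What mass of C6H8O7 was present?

Total n(LiOH) added = 0.4193 x 0.05487 = 0.02301 mol.
n(HNO3) used = 0.1121 x 0.01000 = 0.001121 mol, which equals the excess n(LiOH).
So n(LiOH) consumed by the sample = 0.02301 - 0.001121 = 0.02189 mol.
n(C6H8O7) = 0.02189 / 3 = 0.007295 mol.
mass = 0.007295 mol x 192.12 g/mol = 1.40 g.

1.40 g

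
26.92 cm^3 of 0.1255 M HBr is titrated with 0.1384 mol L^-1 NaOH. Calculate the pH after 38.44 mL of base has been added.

n(acid) = 0.1255 x 0.02692 = 0.003378 mol; n(NaOH) added = 0.1384 x 0.03844 = 0.005320 mol.
Base is in excess by 0.005320 - 0.003378 = 0.001942 mol in a total volume of 0.06536 L.
[OH^-] = 0.001942/0.06536 = 0.02971 M, so pOH = 1.53 and pH = 14.00 - 1.53 = 12.47.

12.47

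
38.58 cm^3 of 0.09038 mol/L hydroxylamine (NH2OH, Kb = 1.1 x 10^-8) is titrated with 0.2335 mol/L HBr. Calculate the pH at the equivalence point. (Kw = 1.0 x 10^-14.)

n(NH2OH) = 0.09038 x 0.03858 = 0.003487 mol; V(HBr) at equivalence = 0.003487/0.2335 = 0.01493 L.
At equivalence the base is fully converted to NH3OH+; total volume = 0.05351 L, so [NH3OH+] = 0.003487/0.05351 = 0.06516 M.
Ka(NH3OH+) = Kw/Kb = 1.0e-14 / 1.1 x 10^-8 = 9.09e-7.
[H^+] = sqrt(Ka x [NH3OH+]) = sqrt(9.09e-7 x 0.06516) = 0.000243 M.
pH = -log(0.000243) = 3.61.

3.61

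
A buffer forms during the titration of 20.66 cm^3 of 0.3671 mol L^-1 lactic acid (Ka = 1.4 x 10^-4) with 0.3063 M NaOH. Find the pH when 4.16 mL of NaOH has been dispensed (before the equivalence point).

Initial n(HC3H5O3) = 0.3671 x 0.02066 = 0.007584 mol.
n(NaOH) added = 0.3063 x 0.004160 = 0.001274 mol, converting that many moles of HC3H5O3 to C3H5O3-.
Remaining n(HC3H5O3) = 0.006310 mol; n(C3H5O3-) = 0.001274 mol.
By Henderson-Hasselbalch, pH = pKa + log([A^-]/[HA]) = 3.85 + log(0.001274/0.006310) = 3.85 + (-0.69) = 3.16.

3.16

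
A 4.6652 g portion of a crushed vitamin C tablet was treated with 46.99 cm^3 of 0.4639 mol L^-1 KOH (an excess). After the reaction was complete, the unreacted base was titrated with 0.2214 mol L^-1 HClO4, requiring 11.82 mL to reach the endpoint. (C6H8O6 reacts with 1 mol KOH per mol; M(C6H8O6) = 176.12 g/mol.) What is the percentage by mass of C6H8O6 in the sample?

72.4%

Total n(KOH) added = 0.4639 x 0.04699 = 0.02180 mol.
n(HClO4) used = 0.2214 x 0.01182 = 0.002617 mol, which equals the excess n(KOH).
So n(KOH) consumed by the sample = 0.02180 - 0.002617 = 0.01918 mol.
n(C6H8O6) = 0.01918 / 1 = 0.01918 mol.
mass C6H8O6 = 0.01918 x 176.12 = 3.378 g, so %C6H8O6 = 3.378/4.6652 x 100 = 72.4%.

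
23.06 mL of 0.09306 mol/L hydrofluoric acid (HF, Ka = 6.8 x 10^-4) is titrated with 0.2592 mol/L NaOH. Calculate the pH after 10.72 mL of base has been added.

12.27

n(acid) = 0.09306 x 0.02306 = 0.002146 mol; n(NaOH) added = 0.2592 x 0.01072 = 0.002779 mol.
Base is in excess by 0.002779 - 0.002146 = 0.0006327 mol in a total volume of 0.03378 L.
[OH^-] = 0.0006327/0.03378 = 0.01873 M, so pOH = 1.73 and pH = 14.00 - 1.73 = 12.27.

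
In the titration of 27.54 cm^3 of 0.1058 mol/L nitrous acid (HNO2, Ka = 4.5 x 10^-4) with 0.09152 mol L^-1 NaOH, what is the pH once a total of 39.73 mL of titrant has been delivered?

n(acid) = 0.1058 x 0.02754 = 0.002914 mol; n(NaOH) added = 0.09152 x 0.03973 = 0.003636 mol.
Base is in excess by 0.003636 - 0.002914 = 0.0007224 mol in a total volume of 0.06727 L.
[OH^-] = 0.0007224/0.06727 = 0.01074 M, so pOH = 1.97 and pH = 14.00 - 1.97 = 12.03.

12.03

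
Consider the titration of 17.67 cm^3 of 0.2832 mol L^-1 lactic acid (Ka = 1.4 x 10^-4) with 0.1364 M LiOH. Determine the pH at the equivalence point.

n(HC3H5O3) = 0.2832 x 0.01767 = 0.005004 mol; V(LiOH) at equivalence = 0.005004/0.1364 = 0.03669 L.
At equivalence all the acid is converted to C3H5O3-; total volume = 0.01767 + 0.03669 = 0.05436 L, so [C3H5O3-] = 0.005004/0.05436 = 0.09206 M.
Kb = Kw/Ka = 1.0e-14 / 1.4 x 10^-4 = 7.14e-11.
[OH^-] = sqrt(Kb x [C3H5O3-]) = sqrt(7.14e-11 x 0.09206) = 2.56e-6 M.
pOH = 5.59, so pH = 14.00 - 5.59 = 8.41.

8.41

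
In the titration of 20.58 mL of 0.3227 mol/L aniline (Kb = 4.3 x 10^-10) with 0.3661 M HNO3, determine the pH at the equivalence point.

n(C6H5NH2) = 0.3227 x 0.02058 = 0.006641 mol; V(HNO3) at equivalence = 0.006641/0.3661 = 0.01814 L.
At equivalence the base is fully converted to C6H5NH3+; total volume = 0.03872 L, so [C6H5NH3+] = 0.006641/0.03872 = 0.1715 M.
Ka(C6H5NH3+) = Kw/Kb = 1.0e-14 / 4.3 x 10^-10 = 2.33e-5.
[H^+] = sqrt(Ka x [C6H5NH3+]) = sqrt(2.33e-5 x 0.1715) = 0.00200 M.
pH = -log(0.00200) = 2.70.

2.70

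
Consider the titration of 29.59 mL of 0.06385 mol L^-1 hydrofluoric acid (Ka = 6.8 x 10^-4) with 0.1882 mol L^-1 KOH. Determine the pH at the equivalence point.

n(HF) = 0.06385 x 0.02959 = 0.001889 mol; V(KOH) at equivalence = 0.001889/0.1882 = 0.01004 L.
At equivalence all the acid is converted to F-; total volume = 0.02959 + 0.01004 = 0.03963 L, so [F-] = 0.001889/0.03963 = 0.04768 M.
Kb = Kw/Ka = 1.0e-14 / 6.8 x 10^-4 = 1.47e-11.
[OH^-] = sqrt(Kb x [F-]) = sqrt(1.47e-11 x 0.04768) = 8.37e-7 M.
pOH = 6.08, so pH = 14.00 - 6.08 = 7.92.

7.92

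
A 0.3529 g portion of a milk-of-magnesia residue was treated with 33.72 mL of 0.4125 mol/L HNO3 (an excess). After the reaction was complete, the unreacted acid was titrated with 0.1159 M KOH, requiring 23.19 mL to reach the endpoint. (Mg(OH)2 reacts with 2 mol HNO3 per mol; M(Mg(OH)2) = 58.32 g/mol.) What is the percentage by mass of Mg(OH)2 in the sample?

92.7%

Total n(HNO3) added = 0.4125 x 0.03372 = 0.01391 mol.
n(KOH) used = 0.1159 x 0.02319 = 0.002688 mol, which equals the excess n(HNO3).
So n(HNO3) consumed by the sample = 0.01391 - 0.002688 = 0.01122 mol.
n(Mg(OH)2) = 0.01122 / 2 = 0.005611 mol.
mass Mg(OH)2 = 0.005611 x 58.32 = 0.3272 g, so %Mg(OH)2 = 0.3272/0.3529 x 100 = 92.7%.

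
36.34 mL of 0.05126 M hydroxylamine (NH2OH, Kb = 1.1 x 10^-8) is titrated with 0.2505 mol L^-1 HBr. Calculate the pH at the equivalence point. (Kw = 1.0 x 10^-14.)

n(NH2OH) = 0.05126 x 0.03634 = 0.001863 mol; V(HBr) at equivalence = 0.001863/0.2505 = 0.007436 L.
At equivalence the base is fully converted to NH3OH+; total volume = 0.04378 L, so [NH3OH+] = 0.001863/0.04378 = 0.04255 M.
Ka(NH3OH+) = Kw/Kb = 1.0e-14 / 1.1 x 10^-8 = 9.09e-7.
[H^+] = sqrt(Ka x [NH3OH+]) = sqrt(9.09e-7 x 0.04255) = 0.000197 M.
pH = -log(0.000197) = 3.71.

3.71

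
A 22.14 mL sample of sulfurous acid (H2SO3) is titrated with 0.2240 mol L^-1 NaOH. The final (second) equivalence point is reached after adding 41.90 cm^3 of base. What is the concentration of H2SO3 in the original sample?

0.212 M

n(NaOH) = 0.2240 x 0.04190 = 0.009386 mol.
At the final (second) equivalence point, 2 mol OH^- react per mol H2SO3, so n(H2SO3) = 0.009386 / 2 = 0.004693 mol.
[H2SO3] = 0.004693 / 0.02214 L = 0.212 M.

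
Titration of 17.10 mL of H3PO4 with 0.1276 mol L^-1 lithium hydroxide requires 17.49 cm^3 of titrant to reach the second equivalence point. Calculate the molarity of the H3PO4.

0.0653 M

n(LiOH) = 0.1276 x 0.01749 = 0.002232 mol.
At the second equivalence point, 2 mol OH^- react per mol H3PO4, so n(H3PO4) = 0.002232 / 2 = 0.001116 mol.
[H3PO4] = 0.001116 / 0.01710 L = 0.0653 M.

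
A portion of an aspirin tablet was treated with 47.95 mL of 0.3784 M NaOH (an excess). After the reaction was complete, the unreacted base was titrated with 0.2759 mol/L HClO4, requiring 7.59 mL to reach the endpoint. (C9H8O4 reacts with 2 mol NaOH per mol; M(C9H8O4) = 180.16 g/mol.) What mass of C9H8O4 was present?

Total n(NaOH) added = 0.3784 x 0.04795 = 0.01814 mol.
n(HClO4) used = 0.2759 x 0.007590 = 0.002094 mol, which equals the excess n(NaOH).
So n(NaOH) consumed by the sample = 0.01814 - 0.002094 = 0.01605 mol.
n(C9H8O4) = 0.01605 / 2 = 0.008025 mol.
mass = 0.008025 mol x 180.16 g/mol = 1.45 g.

1.45 g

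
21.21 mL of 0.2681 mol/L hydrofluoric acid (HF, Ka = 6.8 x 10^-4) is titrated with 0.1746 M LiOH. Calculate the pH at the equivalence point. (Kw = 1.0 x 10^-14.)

8.10

n(HF) = 0.2681 x 0.02121 = 0.005686 mol; V(LiOH) at equivalence = 0.005686/0.1746 = 0.03257 L.
At equivalence all the acid is converted to F-; total volume = 0.02121 + 0.03257 = 0.05378 L, so [F-] = 0.005686/0.05378 = 0.1057 M.
Kb = Kw/Ka = 1.0e-14 / 6.8 x 10^-4 = 1.47e-11.
[OH^-] = sqrt(Kb x [F-]) = sqrt(1.47e-11 x 0.1057) = 1.25e-6 M.
pOH = 5.90, so pH = 14.00 - 5.90 = 8.10.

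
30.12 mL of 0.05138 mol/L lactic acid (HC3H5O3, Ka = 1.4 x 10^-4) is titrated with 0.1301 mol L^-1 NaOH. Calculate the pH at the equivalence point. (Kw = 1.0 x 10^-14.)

n(HC3H5O3) = 0.05138 x 0.03012 = 0.001548 mol; V(NaOH) at equivalence = 0.001548/0.1301 = 0.01190 L.
At equivalence all the acid is converted to C3H5O3-; total volume = 0.03012 + 0.01190 = 0.04202 L, so [C3H5O3-] = 0.001548/0.04202 = 0.03683 M.
Kb = Kw/Ka = 1.0e-14 / 1.4 x 10^-4 = 7.14e-11.
[OH^-] = sqrt(Kb x [C3H5O3-]) = sqrt(7.14e-11 x 0.03683) = 1.62e-6 M.
pOH = 5.79, so pH = 14.00 - 5.79 = 8.21.

8.21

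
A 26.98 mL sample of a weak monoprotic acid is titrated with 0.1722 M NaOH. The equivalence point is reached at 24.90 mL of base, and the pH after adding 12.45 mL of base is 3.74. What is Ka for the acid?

1.8 x 10^-4

12.45 mL is half of the equivalence volume, so this is the half-equivalence point where [HA] = [A^-].
At half-equivalence pH = pKa, so pKa = 3.74.
Ka = 10^(-3.74) = 1.8 x 10^-4.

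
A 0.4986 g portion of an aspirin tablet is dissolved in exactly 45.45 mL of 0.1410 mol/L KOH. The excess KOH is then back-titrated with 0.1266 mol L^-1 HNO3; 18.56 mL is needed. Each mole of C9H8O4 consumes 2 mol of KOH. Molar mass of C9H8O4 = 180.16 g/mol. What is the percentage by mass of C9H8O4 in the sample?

73.3%

Total n(KOH) added = 0.1410 x 0.04545 = 0.006408 mol.
n(HNO3) used = 0.1266 x 0.01856 = 0.002350 mol, which equals the excess n(KOH).
So n(KOH) consumed by the sample = 0.006408 - 0.002350 = 0.004059 mol.
n(C9H8O4) = 0.004059 / 2 = 0.002029 mol.
mass C9H8O4 = 0.002029 x 180.16 = 0.3656 g, so %C9H8O4 = 0.3656/0.4986 x 100 = 73.3%.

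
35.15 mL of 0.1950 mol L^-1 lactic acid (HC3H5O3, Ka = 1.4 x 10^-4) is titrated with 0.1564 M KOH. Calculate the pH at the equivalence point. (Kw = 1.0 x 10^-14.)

n(HC3H5O3) = 0.1950 x 0.03515 = 0.006854 mol; V(KOH) at equivalence = 0.006854/0.1564 = 0.04383 L.
At equivalence all the acid is converted to C3H5O3-; total volume = 0.03515 + 0.04383 = 0.07898 L, so [C3H5O3-] = 0.006854/0.07898 = 0.08679 M.
Kb = Kw/Ka = 1.0e-14 / 1.4 x 10^-4 = 7.14e-11.
[OH^-] = sqrt(Kb x [C3H5O3-]) = sqrt(7.14e-11 x 0.08679) = 2.49e-6 M.
pOH = 5.60, so pH = 14.00 - 5.60 = 8.40.

8.40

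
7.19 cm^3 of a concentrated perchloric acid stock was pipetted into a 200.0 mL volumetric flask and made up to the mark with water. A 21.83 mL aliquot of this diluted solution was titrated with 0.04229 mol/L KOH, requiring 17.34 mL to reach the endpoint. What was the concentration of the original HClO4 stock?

0.934 M

n(KOH) = 0.04229 x 0.01734 = 0.0007333 mol.
n(HClO4) in the aliquot = 0.0007333 mol.
[diluted HClO4] = 0.0007333 / 0.02183 = 0.03359 M.
Dilution factor = 200.0/7.190 = 27.82, so [stock] = 0.03359 x 27.82 = 0.934 M.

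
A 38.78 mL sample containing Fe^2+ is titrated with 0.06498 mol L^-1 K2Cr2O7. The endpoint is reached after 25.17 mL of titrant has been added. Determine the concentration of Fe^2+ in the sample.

n(K2Cr2O7) = 0.06498 x 0.02517 = 0.001636 mol.
From the balanced equation, 1 mol K2Cr2O7 reacts with 6 mol Fe^2+, so n(Fe^2+) = 0.001636 x 6/1 = 0.009813 mol.
[Fe^2+] = 0.009813 / 0.03878 L = 0.253 M.

0.253 M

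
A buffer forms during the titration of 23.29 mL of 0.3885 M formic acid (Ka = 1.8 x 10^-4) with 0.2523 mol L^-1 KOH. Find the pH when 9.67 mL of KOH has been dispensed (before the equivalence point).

Initial n(HCOOH) = 0.3885 x 0.02329 = 0.009048 mol.
n(KOH) added = 0.2523 x 0.009670 = 0.002440 mol, converting that many moles of HCOOH to HCOO-.
Remaining n(HCOOH) = 0.006608 mol; n(HCOO-) = 0.002440 mol.
By Henderson-Hasselbalch, pH = pKa + log([A^-]/[HA]) = 3.74 + log(0.002440/0.006608) = 3.74 + (-0.43) = 3.31.

3.31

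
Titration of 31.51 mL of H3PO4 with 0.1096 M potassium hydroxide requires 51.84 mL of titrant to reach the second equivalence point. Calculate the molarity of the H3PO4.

n(KOH) = 0.1096 x 0.05184 = 0.005682 mol.
At the second equivalence point, 2 mol OH^- react per mol H3PO4, so n(H3PO4) = 0.005682 / 2 = 0.002841 mol.
[H3PO4] = 0.002841 / 0.03151 L = 0.0902 M.

0.0902 M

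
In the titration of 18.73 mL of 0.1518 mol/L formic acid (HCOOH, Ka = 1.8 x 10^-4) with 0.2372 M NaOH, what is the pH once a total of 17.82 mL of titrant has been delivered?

12.58

n(acid) = 0.1518 x 0.01873 = 0.002843 mol; n(NaOH) added = 0.2372 x 0.01782 = 0.004227 mol.
Base is in excess by 0.004227 - 0.002843 = 0.001384 mol in a total volume of 0.03655 L.
[OH^-] = 0.001384/0.03655 = 0.03786 M, so pOH = 1.42 and pH = 14.00 - 1.42 = 12.58.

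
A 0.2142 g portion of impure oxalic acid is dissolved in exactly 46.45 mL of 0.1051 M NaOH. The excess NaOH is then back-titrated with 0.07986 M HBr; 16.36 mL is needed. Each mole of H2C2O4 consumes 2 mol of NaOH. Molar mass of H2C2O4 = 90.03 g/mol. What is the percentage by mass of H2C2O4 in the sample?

Total n(NaOH) added = 0.1051 x 0.04645 = 0.004882 mol.
n(HBr) used = 0.07986 x 0.01636 = 0.001307 mol, which equals the excess n(NaOH).
So n(NaOH) consumed by the sample = 0.004882 - 0.001307 = 0.003575 mol.
n(H2C2O4) = 0.003575 / 2 = 0.001788 mol.
mass H2C2O4 = 0.001788 x 90.03 = 0.1609 g, so %H2C2O4 = 0.1609/0.2142 x 100 = 75.1%.

75.1%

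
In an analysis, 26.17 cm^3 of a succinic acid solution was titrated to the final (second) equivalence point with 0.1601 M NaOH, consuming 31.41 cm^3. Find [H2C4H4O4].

n(NaOH) = 0.1601 x 0.03141 = 0.005029 mol.
At the final (second) equivalence point, 2 mol OH^- react per mol H2C4H4O4, so n(H2C4H4O4) = 0.005029 / 2 = 0.002514 mol.
[H2C4H4O4] = 0.002514 / 0.02617 L = 0.0961 M.

0.0961 M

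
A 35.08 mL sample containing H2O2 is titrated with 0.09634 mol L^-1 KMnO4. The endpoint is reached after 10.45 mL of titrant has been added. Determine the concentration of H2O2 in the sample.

0.0717 M

n(KMnO4) = 0.09634 x 0.01045 = 0.001007 mol.
From the balanced equation, 2 mol KMnO4 reacts with 5 mol H2O2, so n(H2O2) = 0.001007 x 5/2 = 0.002517 mol.
[H2O2] = 0.002517 / 0.03508 L = 0.0717 M.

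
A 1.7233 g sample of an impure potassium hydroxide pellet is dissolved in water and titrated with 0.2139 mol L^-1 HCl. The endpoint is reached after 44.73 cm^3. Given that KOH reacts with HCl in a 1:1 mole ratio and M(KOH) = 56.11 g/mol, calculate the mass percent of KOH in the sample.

31.2%

n(HCl) = 0.2139 x 0.04473 = 0.009568 mol.
n(KOH) = 0.009568 / 1 = 0.009568 mol.
mass of KOH = 0.009568 x 56.11 = 0.5368 g.
% purity = 0.5368 / 1.7233 x 100 = 31.2%.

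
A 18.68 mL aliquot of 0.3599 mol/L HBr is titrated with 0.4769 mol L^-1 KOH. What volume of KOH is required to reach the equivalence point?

n(HBr) = 0.3599 mol/L x 0.01868 L = 0.006723 mol.
At equivalence n(KOH) = n(HBr) = 0.006723 mol.
V(KOH) = 0.006723 / 0.4769 = 0.01410 L = 14.1 mL.

14.1 mL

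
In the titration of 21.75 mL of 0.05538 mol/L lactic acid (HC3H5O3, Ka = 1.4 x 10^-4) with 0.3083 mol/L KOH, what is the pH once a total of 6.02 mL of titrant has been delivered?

12.37

n(acid) = 0.05538 x 0.02175 = 0.001205 mol; n(KOH) added = 0.3083 x 0.006020 = 0.001856 mol.
Base is in excess by 0.001856 - 0.001205 = 0.0006515 mol in a total volume of 0.02777 L.
[OH^-] = 0.0006515/0.02777 = 0.02346 M, so pOH = 1.63 and pH = 14.00 - 1.63 = 12.37.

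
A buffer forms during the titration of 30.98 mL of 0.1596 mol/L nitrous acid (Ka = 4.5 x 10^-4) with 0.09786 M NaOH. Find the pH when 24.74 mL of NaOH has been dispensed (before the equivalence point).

3.33

Initial n(HNO2) = 0.1596 x 0.03098 = 0.004944 mol.
n(NaOH) added = 0.09786 x 0.02474 = 0.002421 mol, converting that many moles of HNO2 to NO2-.
Remaining n(HNO2) = 0.002523 mol; n(NO2-) = 0.002421 mol.
By Henderson-Hasselbalch, pH = pKa + log([A^-]/[HA]) = 3.35 + log(0.002421/0.002523) = 3.35 + (-0.02) = 3.33.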